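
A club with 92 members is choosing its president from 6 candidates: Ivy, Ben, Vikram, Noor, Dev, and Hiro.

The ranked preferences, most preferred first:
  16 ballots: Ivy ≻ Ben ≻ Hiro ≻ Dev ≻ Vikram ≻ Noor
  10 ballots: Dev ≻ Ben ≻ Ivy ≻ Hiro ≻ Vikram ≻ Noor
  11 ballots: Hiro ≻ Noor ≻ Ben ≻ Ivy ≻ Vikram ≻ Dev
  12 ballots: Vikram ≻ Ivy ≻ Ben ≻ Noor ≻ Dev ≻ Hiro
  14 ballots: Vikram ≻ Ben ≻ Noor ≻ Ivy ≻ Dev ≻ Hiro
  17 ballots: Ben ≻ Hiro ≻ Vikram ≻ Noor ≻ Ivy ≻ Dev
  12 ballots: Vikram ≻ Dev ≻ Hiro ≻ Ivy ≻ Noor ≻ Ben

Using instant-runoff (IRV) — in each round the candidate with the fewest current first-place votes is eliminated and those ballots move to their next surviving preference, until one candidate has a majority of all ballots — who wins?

Ben

Round 1: Ivy 16, Ben 17, Vikram 38, Noor 0, Dev 10, Hiro 11. Noor eliminated.
Round 2: Ivy 16, Ben 17, Vikram 38, Dev 10, Hiro 11. Dev eliminated.
Round 3: Ivy 16, Ben 27, Vikram 38, Hiro 11. Hiro eliminated.
Round 4: Ivy 16, Ben 38, Vikram 38. Ivy eliminated.
Round 5: Ben 54, Vikram 38. Ben has a majority (≥47).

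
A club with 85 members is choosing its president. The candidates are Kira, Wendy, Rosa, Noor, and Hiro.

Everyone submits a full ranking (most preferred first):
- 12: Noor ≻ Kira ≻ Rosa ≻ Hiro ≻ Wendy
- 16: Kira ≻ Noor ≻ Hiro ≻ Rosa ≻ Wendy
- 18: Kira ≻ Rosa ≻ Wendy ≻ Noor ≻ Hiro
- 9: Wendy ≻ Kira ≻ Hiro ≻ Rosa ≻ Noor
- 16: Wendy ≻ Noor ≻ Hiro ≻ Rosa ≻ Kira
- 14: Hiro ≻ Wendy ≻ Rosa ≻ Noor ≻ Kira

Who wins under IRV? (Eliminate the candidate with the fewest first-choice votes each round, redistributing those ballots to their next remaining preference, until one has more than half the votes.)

Kira

Round 1: Kira 34, Wendy 25, Rosa 0, Noor 12, Hiro 14. Rosa eliminated.
Round 2: Kira 34, Wendy 25, Noor 12, Hiro 14. Noor eliminated.
Round 3: Kira 46, Wendy 25, Hiro 14. Kira has a majority (≥43).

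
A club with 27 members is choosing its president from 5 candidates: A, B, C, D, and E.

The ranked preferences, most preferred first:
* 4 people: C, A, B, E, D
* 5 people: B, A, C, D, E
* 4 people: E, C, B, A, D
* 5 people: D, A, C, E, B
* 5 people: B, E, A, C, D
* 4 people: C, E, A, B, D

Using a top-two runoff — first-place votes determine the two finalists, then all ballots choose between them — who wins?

Round 1 first-place votes: A 0, B 10, C 8, D 5, E 4. B and C advance.
Runoff: B is ranked above C on 10 ballots, C above B on 17.

C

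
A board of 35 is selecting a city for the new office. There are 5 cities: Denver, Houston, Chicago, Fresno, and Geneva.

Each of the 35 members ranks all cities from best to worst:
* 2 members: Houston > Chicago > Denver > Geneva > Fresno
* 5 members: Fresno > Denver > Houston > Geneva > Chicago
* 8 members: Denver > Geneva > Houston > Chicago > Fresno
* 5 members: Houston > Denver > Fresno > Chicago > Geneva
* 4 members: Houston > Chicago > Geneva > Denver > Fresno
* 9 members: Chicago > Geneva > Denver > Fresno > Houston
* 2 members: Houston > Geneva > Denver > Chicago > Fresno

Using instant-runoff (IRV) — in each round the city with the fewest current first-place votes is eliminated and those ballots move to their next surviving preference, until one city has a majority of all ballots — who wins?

Round 1: Denver 8, Houston 13, Chicago 9, Fresno 5, Geneva 0. Geneva eliminated.
Round 2: Denver 8, Houston 13, Chicago 9, Fresno 5. Fresno eliminated.
Round 3: Denver 13, Houston 13, Chicago 9. Chicago eliminated.
Round 4: Denver 22, Houston 13. Denver has a majority (≥18).

Denver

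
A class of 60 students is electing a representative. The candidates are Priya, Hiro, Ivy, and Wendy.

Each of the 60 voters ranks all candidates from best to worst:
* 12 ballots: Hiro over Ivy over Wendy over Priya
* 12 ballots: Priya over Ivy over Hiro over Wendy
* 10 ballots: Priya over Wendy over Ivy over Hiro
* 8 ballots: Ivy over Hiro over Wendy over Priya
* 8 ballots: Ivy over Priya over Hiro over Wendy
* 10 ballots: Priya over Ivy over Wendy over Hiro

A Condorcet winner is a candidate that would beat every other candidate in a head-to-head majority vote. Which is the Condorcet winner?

Priya vs Hiro: 40–20
Priya vs Ivy: 32–28
Priya vs Wendy: 40–20
Priya beats every other candidate.

Priya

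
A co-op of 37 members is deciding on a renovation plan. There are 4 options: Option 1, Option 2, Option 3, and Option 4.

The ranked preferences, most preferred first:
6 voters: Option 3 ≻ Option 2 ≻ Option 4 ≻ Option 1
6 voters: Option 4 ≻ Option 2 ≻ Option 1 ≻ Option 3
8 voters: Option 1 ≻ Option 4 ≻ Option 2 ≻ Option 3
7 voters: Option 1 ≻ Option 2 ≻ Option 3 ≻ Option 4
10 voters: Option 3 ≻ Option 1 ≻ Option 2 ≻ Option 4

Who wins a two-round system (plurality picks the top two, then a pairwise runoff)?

Option 1

Round 1 first-place votes: Option 1 15, Option 2 0, Option 3 16, Option 4 6. Option 3 and Option 1 advance.
Runoff: Option 3 is ranked above Option 1 on 16 ballots, Option 1 above Option 3 on 21.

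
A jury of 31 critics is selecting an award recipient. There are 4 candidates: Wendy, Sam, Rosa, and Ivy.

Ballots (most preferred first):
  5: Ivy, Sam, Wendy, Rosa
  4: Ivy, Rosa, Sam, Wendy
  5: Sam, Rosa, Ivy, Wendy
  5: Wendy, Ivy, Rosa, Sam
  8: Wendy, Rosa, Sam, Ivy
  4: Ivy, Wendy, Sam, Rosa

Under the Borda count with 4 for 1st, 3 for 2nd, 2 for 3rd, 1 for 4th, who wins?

Ivy

Wendy: 5×2 + 4×1 + 5×1 + 5×4 + 8×4 + 4×3 = 83
Sam: 5×3 + 4×2 + 5×4 + 5×1 + 8×2 + 4×2 = 72
Rosa: 5×1 + 4×3 + 5×3 + 5×2 + 8×3 + 4×1 = 70
Ivy: 5×4 + 4×4 + 5×2 + 5×3 + 8×1 + 4×4 = 85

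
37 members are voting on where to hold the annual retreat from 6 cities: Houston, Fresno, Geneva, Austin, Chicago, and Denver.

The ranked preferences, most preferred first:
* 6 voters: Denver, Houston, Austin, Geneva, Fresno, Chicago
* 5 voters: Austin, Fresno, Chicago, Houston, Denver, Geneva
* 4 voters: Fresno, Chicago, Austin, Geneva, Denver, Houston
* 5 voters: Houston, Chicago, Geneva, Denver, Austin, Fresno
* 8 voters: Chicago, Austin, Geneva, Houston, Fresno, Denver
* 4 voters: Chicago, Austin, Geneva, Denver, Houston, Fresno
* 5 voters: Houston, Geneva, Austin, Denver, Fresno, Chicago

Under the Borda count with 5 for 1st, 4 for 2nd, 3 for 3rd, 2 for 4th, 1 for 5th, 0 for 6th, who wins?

Houston: 6×4 + 5×2 + 4×0 + 5×5 + 8×2 + 4×1 + 5×5 = 104
Fresno: 6×1 + 5×4 + 4×5 + 5×0 + 8×1 + 4×0 + 5×1 = 59
Geneva: 6×2 + 5×0 + 4×2 + 5×3 + 8×3 + 4×3 + 5×4 = 91
Austin: 6×3 + 5×5 + 4×3 + 5×1 + 8×4 + 4×4 + 5×3 = 123
Chicago: 6×0 + 5×3 + 4×4 + 5×4 + 8×5 + 4×5 + 5×0 = 111
Denver: 6×5 + 5×1 + 4×1 + 5×2 + 8×0 + 4×2 + 5×2 = 67

Austin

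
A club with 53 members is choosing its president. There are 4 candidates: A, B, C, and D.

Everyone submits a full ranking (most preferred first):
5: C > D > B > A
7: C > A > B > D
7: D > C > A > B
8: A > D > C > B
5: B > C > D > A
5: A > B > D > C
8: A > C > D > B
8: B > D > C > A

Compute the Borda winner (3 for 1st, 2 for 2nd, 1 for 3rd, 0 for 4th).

C

A: 5×0 + 7×2 + 7×1 + 8×3 + 5×0 + 5×3 + 8×3 + 8×0 = 84
B: 5×1 + 7×1 + 7×0 + 8×0 + 5×3 + 5×2 + 8×0 + 8×3 = 61
C: 5×3 + 7×3 + 7×2 + 8×1 + 5×2 + 5×0 + 8×2 + 8×1 = 92
D: 5×2 + 7×0 + 7×3 + 8×2 + 5×1 + 5×1 + 8×1 + 8×2 = 81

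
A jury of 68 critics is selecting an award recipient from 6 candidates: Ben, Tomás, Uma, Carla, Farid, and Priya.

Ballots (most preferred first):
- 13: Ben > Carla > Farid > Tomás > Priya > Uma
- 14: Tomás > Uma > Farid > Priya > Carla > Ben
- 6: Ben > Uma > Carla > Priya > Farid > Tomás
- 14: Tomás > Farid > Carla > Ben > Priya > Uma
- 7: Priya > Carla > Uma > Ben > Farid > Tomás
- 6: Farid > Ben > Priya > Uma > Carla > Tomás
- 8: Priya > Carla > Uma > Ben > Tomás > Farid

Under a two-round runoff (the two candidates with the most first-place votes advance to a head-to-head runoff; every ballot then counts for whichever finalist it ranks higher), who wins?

Round 1 first-place votes: Ben 19, Tomás 28, Uma 0, Carla 0, Farid 6, Priya 15. Tomás and Ben advance.
Runoff: Tomás is ranked above Ben on 28 ballots, Ben above Tomás on 40.

Ben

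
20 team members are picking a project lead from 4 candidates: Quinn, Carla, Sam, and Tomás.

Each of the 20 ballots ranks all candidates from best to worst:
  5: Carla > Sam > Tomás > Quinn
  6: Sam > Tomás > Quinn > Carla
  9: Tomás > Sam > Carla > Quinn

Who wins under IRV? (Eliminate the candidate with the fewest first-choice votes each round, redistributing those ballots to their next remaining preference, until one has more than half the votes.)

Sam

Round 1: Quinn 0, Carla 5, Sam 6, Tomás 9. Quinn eliminated.
Round 2: Carla 5, Sam 6, Tomás 9. Carla eliminated.
Round 3: Sam 11, Tomás 9. Sam has a majority (≥11).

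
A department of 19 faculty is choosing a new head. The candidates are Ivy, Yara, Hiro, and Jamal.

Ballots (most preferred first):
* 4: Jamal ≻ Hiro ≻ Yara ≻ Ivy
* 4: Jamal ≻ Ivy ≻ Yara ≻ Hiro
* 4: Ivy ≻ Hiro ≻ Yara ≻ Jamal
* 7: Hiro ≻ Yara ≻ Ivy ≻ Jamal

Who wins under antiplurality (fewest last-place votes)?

Yara

Last-place votes: Ivy 4, Yara 0, Hiro 4, Jamal 11.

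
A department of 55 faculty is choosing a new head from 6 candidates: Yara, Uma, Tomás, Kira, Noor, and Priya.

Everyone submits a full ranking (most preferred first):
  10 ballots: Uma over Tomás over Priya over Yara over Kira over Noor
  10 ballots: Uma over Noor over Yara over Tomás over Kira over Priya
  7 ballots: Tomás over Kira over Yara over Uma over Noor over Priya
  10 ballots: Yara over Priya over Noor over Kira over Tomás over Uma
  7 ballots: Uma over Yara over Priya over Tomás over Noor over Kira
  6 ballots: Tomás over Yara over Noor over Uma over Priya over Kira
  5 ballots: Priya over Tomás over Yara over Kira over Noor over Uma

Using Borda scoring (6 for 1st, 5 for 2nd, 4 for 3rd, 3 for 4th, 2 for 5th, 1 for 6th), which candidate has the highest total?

Yara: 10×3 + 10×4 + 7×4 + 10×6 + 7×5 + 6×5 + 5×4 = 243
Uma: 10×6 + 10×6 + 7×3 + 10×1 + 7×6 + 6×3 + 5×1 = 216
Tomás: 10×5 + 10×3 + 7×6 + 10×2 + 7×3 + 6×6 + 5×5 = 224
Kira: 10×2 + 10×2 + 7×5 + 10×3 + 7×1 + 6×1 + 5×3 = 133
Noor: 10×1 + 10×5 + 7×2 + 10×4 + 7×2 + 6×4 + 5×2 = 162
Priya: 10×4 + 10×1 + 7×1 + 10×5 + 7×4 + 6×2 + 5×6 = 177

Yara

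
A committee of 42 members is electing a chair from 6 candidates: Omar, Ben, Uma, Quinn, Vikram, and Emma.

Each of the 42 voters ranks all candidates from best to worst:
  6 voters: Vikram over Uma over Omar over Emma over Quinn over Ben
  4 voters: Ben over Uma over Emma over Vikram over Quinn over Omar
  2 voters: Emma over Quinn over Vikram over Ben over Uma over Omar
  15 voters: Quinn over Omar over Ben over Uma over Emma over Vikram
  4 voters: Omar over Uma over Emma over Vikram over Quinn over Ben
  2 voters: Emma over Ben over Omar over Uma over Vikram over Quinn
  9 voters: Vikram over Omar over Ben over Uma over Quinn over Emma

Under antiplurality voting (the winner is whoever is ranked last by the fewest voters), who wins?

Uma

Last-place votes: Omar 6, Ben 10, Uma 0, Quinn 2, Vikram 15, Emma 9.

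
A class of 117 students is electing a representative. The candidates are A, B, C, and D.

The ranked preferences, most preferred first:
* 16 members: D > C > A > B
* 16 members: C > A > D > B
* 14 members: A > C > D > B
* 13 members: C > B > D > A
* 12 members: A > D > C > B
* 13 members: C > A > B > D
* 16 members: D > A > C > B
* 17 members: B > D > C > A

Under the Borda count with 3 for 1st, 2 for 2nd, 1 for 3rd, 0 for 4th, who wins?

A: 16×1 + 16×2 + 14×3 + 13×0 + 12×3 + 13×2 + 16×2 + 17×0 = 184
B: 16×0 + 16×0 + 14×0 + 13×2 + 12×0 + 13×1 + 16×0 + 17×3 = 90
C: 16×2 + 16×3 + 14×2 + 13×3 + 12×1 + 13×3 + 16×1 + 17×1 = 231
D: 16×3 + 16×1 + 14×1 + 13×1 + 12×2 + 13×0 + 16×3 + 17×2 = 197

C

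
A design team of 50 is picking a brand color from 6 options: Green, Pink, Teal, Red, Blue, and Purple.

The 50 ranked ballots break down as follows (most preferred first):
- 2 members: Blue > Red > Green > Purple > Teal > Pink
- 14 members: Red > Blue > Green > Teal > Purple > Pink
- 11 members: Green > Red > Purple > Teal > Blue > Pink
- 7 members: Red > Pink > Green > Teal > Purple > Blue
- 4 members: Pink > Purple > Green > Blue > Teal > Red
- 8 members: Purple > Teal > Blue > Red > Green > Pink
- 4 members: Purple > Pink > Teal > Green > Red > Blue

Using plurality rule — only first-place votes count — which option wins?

Red

First-place votes: Green 11, Pink 4, Teal 0, Red 21, Blue 2, Purple 12.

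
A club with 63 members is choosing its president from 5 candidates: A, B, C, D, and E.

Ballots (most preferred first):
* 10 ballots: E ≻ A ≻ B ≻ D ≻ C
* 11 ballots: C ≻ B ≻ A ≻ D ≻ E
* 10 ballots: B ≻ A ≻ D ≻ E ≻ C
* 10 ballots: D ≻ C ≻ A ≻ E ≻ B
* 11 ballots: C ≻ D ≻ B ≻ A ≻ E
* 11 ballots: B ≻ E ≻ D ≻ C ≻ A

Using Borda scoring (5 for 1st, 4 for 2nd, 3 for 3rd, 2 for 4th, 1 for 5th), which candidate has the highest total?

A: 10×4 + 11×3 + 10×4 + 10×3 + 11×2 + 11×1 = 176
B: 10×3 + 11×4 + 10×5 + 10×1 + 11×3 + 11×5 = 222
C: 10×1 + 11×5 + 10×1 + 10×4 + 11×5 + 11×2 = 192
D: 10×2 + 11×2 + 10×3 + 10×5 + 11×4 + 11×3 = 199
E: 10×5 + 11×1 + 10×2 + 10×2 + 11×1 + 11×4 = 156

B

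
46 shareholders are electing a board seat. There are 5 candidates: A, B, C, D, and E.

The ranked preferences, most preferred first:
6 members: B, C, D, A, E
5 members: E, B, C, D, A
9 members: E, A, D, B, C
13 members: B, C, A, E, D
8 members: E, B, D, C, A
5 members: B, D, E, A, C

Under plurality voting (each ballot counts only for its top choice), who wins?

First-place votes: A 0, B 24, C 0, D 0, E 22.

B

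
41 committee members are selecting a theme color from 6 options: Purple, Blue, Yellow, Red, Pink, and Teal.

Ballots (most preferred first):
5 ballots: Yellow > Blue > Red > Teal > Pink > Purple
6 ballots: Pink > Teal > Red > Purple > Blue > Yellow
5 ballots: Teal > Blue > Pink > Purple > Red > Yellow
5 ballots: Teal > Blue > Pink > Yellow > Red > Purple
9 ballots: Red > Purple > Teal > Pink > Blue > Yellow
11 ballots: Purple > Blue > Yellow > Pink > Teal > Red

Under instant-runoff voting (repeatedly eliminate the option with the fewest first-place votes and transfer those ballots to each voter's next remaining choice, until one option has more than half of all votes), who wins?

Teal

Round 1: Purple 11, Blue 0, Yellow 5, Red 9, Pink 6, Teal 10. Blue eliminated.
Round 2: Purple 11, Yellow 5, Red 9, Pink 6, Teal 10. Yellow eliminated.
Round 3: Purple 11, Red 14, Pink 6, Teal 10. Pink eliminated.
Round 4: Purple 11, Red 14, Teal 16. Purple eliminated.
Round 5: Red 14, Teal 27. Teal has a majority (≥21).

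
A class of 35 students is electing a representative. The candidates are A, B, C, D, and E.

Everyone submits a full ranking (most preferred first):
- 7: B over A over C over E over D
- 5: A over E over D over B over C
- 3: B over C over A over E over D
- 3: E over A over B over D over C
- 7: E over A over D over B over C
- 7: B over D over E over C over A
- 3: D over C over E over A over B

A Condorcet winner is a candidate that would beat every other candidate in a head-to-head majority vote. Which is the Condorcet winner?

E

E vs A: 20–15
E vs B: 18–17
E vs C: 22–13
E vs D: 25–10
E beats every other candidate.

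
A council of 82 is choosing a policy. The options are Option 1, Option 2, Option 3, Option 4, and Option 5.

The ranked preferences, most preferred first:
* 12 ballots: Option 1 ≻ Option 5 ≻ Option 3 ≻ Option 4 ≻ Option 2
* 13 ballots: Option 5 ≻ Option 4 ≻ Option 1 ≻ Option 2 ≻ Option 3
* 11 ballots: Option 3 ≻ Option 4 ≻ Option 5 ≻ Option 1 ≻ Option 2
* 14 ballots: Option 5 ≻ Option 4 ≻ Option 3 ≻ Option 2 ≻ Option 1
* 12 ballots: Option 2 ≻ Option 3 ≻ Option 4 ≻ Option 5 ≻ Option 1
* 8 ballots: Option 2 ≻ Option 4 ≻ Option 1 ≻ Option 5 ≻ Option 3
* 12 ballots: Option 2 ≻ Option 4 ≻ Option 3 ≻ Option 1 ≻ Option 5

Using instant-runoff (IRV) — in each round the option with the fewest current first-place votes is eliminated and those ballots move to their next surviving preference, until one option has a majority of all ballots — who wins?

Option 5

Round 1: Option 1 12, Option 2 32, Option 3 11, Option 4 0, Option 5 27. Option 4 eliminated.
Round 2: Option 1 12, Option 2 32, Option 3 11, Option 5 27. Option 3 eliminated.
Round 3: Option 1 12, Option 2 32, Option 5 38. Option 1 eliminated.
Round 4: Option 2 32, Option 5 50. Option 5 has a majority (≥42).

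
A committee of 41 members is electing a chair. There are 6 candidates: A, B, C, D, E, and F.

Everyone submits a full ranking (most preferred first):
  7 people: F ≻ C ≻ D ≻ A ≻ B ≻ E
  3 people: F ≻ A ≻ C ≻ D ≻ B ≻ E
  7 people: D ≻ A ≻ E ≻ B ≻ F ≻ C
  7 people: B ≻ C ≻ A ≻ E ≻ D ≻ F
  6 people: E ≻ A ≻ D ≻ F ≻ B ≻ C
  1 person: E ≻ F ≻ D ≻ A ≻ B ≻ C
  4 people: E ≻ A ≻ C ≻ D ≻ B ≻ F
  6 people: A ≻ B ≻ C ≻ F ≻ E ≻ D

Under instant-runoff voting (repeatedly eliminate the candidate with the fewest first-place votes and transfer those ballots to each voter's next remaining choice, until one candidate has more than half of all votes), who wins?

B

Round 1: A 6, B 7, C 0, D 7, E 11, F 10. C eliminated.
Round 2: A 6, B 7, D 7, E 11, F 10. A eliminated.
Round 3: B 13, D 7, E 11, F 10. D eliminated.
Round 4: B 13, E 18, F 10. F eliminated.
Round 5: B 23, E 18. B has a majority (≥21).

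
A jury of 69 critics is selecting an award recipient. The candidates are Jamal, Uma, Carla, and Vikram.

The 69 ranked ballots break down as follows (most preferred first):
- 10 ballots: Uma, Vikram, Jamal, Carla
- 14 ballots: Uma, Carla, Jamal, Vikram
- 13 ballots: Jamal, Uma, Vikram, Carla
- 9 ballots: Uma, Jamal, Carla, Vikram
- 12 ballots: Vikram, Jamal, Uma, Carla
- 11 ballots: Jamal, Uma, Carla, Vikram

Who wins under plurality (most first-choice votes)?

First-place votes: Jamal 24, Uma 33, Carla 0, Vikram 12.

Uma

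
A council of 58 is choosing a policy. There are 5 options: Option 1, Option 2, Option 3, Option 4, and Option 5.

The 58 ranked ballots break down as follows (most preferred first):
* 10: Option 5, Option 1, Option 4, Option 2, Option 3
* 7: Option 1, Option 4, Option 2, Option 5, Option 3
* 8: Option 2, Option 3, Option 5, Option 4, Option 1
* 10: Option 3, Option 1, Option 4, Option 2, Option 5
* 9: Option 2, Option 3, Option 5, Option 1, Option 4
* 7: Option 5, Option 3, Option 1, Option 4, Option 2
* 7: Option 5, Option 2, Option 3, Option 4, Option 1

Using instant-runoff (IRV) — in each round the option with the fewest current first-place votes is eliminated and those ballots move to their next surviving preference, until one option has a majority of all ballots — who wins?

Round 1: Option 1 7, Option 2 17, Option 3 10, Option 4 0, Option 5 24. Option 4 eliminated.
Round 2: Option 1 7, Option 2 17, Option 3 10, Option 5 24. Option 1 eliminated.
Round 3: Option 2 24, Option 3 10, Option 5 24. Option 3 eliminated.
Round 4: Option 2 34, Option 5 24. Option 2 has a majority (≥30).

Option 2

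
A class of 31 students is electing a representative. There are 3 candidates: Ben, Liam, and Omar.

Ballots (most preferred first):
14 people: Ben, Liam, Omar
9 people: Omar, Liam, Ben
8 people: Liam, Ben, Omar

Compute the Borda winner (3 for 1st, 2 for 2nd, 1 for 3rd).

Liam

Ben: 14×3 + 9×1 + 8×2 = 67
Liam: 14×2 + 9×2 + 8×3 = 70
Omar: 14×1 + 9×3 + 8×1 = 49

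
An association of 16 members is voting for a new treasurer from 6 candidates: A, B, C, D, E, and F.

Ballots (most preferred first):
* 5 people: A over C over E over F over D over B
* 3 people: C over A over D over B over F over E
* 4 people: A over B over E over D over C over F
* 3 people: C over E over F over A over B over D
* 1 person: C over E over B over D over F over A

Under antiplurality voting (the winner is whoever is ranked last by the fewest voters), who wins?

C

Last-place votes: A 1, B 5, C 0, D 3, E 3, F 4.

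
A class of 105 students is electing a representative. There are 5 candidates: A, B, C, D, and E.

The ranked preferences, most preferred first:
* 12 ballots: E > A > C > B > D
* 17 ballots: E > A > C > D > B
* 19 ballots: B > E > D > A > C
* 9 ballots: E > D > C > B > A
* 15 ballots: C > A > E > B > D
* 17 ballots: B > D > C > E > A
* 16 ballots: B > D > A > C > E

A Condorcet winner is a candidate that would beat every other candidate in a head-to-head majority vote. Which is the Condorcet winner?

E vs A: 74–31
E vs B: 53–52
E vs C: 57–48
E vs D: 72–33
E beats every other candidate.

E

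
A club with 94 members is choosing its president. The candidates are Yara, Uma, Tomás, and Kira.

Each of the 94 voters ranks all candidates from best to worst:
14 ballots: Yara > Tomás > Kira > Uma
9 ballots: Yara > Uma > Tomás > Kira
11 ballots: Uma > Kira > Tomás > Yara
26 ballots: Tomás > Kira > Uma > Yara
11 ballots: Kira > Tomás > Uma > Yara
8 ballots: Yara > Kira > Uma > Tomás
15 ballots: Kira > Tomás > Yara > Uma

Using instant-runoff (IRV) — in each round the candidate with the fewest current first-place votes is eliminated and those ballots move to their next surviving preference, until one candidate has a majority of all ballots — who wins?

Kira

Round 1: Yara 31, Uma 11, Tomás 26, Kira 26. Uma eliminated.
Round 2: Yara 31, Tomás 26, Kira 37. Tomás eliminated.
Round 3: Yara 31, Kira 63. Kira has a majority (≥48).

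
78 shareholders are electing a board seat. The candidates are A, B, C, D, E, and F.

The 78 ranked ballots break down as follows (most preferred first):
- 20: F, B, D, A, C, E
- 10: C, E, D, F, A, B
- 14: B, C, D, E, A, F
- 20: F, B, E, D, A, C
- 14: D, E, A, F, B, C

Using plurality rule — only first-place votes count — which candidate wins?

First-place votes: A 0, B 14, C 10, D 14, E 0, F 40.

F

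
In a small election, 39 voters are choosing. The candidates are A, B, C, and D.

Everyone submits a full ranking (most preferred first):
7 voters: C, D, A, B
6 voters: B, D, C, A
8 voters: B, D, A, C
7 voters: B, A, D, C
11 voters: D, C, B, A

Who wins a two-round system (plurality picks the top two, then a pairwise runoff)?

Round 1 first-place votes: A 0, B 21, C 7, D 11. B and D advance.
Runoff: B is ranked above D on 21 ballots, D above B on 18.

B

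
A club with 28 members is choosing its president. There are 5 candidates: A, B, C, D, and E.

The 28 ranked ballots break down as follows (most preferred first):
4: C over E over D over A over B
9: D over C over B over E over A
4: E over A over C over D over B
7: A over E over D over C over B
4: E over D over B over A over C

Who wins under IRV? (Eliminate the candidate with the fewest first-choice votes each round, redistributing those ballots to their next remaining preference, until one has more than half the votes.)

Round 1: A 7, B 0, C 4, D 9, E 8. B eliminated.
Round 2: A 7, C 4, D 9, E 8. C eliminated.
Round 3: A 7, D 9, E 12. A eliminated.
Round 4: D 9, E 19. E has a majority (≥15).

E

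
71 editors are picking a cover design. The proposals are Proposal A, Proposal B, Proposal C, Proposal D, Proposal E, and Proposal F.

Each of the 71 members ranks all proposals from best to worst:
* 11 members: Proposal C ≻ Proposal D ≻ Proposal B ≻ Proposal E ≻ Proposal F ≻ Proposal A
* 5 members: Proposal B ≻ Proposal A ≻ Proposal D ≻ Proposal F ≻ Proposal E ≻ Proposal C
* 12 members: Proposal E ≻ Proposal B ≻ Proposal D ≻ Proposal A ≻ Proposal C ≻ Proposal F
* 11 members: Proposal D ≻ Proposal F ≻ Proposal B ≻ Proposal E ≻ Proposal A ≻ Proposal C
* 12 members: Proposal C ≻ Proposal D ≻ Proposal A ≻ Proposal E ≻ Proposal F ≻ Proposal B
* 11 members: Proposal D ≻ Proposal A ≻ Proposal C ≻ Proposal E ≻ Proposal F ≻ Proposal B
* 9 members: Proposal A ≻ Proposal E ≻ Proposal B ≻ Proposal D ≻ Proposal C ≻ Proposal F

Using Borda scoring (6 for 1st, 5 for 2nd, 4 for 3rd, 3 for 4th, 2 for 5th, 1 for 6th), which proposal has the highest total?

Proposal A: 11×1 + 5×5 + 12×3 + 11×2 + 12×4 + 11×5 + 9×6 = 251
Proposal B: 11×4 + 5×6 + 12×5 + 11×4 + 12×1 + 11×1 + 9×4 = 237
Proposal C: 11×6 + 5×1 + 12×2 + 11×1 + 12×6 + 11×4 + 9×2 = 240
Proposal D: 11×5 + 5×4 + 12×4 + 11×6 + 12×5 + 11×6 + 9×3 = 342
Proposal E: 11×3 + 5×2 + 12×6 + 11×3 + 12×3 + 11×3 + 9×5 = 262
Proposal F: 11×2 + 5×3 + 12×1 + 11×5 + 12×2 + 11×2 + 9×1 = 159

Proposal D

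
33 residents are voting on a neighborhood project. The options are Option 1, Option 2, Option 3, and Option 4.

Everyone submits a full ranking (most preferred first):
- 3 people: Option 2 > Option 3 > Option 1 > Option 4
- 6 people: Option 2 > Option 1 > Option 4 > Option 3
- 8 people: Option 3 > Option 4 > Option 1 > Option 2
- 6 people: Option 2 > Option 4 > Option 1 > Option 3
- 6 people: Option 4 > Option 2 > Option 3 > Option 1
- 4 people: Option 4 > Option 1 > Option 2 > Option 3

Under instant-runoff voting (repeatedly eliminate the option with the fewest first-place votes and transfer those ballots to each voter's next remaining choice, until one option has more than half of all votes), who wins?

Option 4

Round 1: Option 1 0, Option 2 15, Option 3 8, Option 4 10. Option 1 eliminated.
Round 2: Option 2 15, Option 3 8, Option 4 10. Option 3 eliminated.
Round 3: Option 2 15, Option 4 18. Option 4 has a majority (≥17).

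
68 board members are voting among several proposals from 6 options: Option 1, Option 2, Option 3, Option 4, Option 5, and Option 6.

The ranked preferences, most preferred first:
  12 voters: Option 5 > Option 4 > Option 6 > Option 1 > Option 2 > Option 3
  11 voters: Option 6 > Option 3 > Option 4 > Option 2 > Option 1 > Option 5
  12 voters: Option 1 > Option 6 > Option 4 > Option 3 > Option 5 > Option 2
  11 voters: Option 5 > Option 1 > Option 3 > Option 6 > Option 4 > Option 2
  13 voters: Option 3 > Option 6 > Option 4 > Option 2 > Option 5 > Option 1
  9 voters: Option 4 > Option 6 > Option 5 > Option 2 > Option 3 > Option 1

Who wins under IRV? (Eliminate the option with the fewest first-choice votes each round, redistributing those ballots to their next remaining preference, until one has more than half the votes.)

Option 6

Round 1: Option 1 12, Option 2 0, Option 3 13, Option 4 9, Option 5 23, Option 6 11. Option 2 eliminated.
Round 2: Option 1 12, Option 3 13, Option 4 9, Option 5 23, Option 6 11. Option 4 eliminated.
Round 3: Option 1 12, Option 3 13, Option 5 23, Option 6 20. Option 1 eliminated.
Round 4: Option 3 13, Option 5 23, Option 6 32. Option 3 eliminated.
Round 5: Option 5 23, Option 6 45. Option 6 has a majority (≥35).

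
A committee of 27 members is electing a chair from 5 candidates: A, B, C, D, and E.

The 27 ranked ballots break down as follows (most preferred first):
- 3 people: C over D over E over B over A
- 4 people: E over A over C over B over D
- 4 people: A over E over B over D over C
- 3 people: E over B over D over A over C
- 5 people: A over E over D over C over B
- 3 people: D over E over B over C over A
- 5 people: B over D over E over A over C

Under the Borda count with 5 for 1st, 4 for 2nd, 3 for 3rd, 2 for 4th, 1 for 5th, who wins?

E

A: 3×1 + 4×4 + 4×5 + 3×2 + 5×5 + 3×1 + 5×2 = 83
B: 3×2 + 4×2 + 4×3 + 3×4 + 5×1 + 3×3 + 5×5 = 77
C: 3×5 + 4×3 + 4×1 + 3×1 + 5×2 + 3×2 + 5×1 = 55
D: 3×4 + 4×1 + 4×2 + 3×3 + 5×3 + 3×5 + 5×4 = 83
E: 3×3 + 4×5 + 4×4 + 3×5 + 5×4 + 3×4 + 5×3 = 107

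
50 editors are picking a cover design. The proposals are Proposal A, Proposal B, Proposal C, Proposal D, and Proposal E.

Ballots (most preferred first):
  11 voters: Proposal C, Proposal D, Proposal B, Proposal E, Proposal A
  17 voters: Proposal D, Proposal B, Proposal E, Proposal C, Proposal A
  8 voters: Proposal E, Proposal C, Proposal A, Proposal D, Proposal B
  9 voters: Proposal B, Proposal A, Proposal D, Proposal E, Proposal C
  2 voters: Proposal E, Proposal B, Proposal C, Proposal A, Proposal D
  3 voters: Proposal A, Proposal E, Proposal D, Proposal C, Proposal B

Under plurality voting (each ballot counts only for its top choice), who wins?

Proposal D

First-place votes: Proposal A 3, Proposal B 9, Proposal C 11, Proposal D 17, Proposal E 10.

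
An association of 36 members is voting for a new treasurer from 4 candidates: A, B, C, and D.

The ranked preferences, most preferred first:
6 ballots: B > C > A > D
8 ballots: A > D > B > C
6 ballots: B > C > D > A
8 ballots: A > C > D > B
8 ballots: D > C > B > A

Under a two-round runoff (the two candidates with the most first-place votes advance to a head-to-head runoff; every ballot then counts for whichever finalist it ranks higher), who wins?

B

Round 1 first-place votes: A 16, B 12, C 0, D 8. A and B advance.
Runoff: A is ranked above B on 16 ballots, B above A on 20.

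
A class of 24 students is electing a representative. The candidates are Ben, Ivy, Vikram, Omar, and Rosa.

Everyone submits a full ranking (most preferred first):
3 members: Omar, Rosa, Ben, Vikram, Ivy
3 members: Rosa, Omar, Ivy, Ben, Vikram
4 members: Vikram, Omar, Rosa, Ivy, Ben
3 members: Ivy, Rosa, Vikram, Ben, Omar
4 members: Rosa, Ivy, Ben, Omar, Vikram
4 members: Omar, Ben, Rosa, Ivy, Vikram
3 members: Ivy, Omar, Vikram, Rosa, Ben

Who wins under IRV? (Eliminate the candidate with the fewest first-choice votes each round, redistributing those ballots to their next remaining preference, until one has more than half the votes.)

Omar

Round 1: Ben 0, Ivy 6, Vikram 4, Omar 7, Rosa 7. Ben eliminated.
Round 2: Ivy 6, Vikram 4, Omar 7, Rosa 7. Vikram eliminated.
Round 3: Ivy 6, Omar 11, Rosa 7. Ivy eliminated.
Round 4: Omar 14, Rosa 10. Omar has a majority (≥13).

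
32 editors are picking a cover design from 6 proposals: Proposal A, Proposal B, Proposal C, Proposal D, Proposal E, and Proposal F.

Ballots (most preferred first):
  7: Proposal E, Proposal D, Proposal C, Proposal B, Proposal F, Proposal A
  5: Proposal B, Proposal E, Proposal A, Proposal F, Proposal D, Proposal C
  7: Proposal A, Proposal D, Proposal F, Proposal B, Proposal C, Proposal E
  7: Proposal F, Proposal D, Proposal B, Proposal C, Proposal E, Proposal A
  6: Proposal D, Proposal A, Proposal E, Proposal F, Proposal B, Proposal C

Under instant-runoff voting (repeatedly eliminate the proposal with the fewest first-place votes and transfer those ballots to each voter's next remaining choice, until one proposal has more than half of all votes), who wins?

Proposal E

Round 1: Proposal A 7, Proposal B 5, Proposal C 0, Proposal D 6, Proposal E 7, Proposal F 7. Proposal C eliminated.
Round 2: Proposal A 7, Proposal B 5, Proposal D 6, Proposal E 7, Proposal F 7. Proposal B eliminated.
Round 3: Proposal A 7, Proposal D 6, Proposal E 12, Proposal F 7. Proposal D eliminated.
Round 4: Proposal A 13, Proposal E 12, Proposal F 7. Proposal F eliminated.
Round 5: Proposal A 13, Proposal E 19. Proposal E has a majority (≥17).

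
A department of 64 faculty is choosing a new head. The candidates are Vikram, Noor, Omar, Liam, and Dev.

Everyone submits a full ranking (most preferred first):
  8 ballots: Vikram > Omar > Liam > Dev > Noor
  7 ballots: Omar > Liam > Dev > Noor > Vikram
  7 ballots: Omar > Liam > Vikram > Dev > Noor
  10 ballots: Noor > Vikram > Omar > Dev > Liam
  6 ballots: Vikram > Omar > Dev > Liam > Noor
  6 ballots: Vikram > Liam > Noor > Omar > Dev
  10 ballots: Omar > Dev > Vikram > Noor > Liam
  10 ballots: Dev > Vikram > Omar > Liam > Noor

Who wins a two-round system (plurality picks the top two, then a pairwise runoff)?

Vikram

Round 1 first-place votes: Vikram 20, Noor 10, Omar 24, Liam 0, Dev 10. Omar and Vikram advance.
Runoff: Omar is ranked above Vikram on 24 ballots, Vikram above Omar on 40.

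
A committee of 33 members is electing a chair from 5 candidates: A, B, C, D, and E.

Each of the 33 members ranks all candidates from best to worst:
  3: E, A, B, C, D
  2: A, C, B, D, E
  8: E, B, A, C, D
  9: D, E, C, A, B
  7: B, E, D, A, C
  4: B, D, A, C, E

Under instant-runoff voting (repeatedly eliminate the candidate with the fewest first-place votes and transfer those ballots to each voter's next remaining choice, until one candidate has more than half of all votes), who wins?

Round 1: A 2, B 11, C 0, D 9, E 11. C eliminated.
Round 2: A 2, B 11, D 9, E 11. A eliminated.
Round 3: B 13, D 9, E 11. D eliminated.
Round 4: B 13, E 20. E has a majority (≥17).

E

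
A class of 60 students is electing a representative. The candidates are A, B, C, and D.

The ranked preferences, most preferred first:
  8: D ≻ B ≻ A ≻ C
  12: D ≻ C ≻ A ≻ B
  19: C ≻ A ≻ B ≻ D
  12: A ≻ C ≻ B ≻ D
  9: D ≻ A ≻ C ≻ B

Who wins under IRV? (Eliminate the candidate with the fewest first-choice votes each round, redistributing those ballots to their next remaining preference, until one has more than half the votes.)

C

Round 1: A 12, B 0, C 19, D 29. B eliminated.
Round 2: A 12, C 19, D 29. A eliminated.
Round 3: C 31, D 29. C has a majority (≥31).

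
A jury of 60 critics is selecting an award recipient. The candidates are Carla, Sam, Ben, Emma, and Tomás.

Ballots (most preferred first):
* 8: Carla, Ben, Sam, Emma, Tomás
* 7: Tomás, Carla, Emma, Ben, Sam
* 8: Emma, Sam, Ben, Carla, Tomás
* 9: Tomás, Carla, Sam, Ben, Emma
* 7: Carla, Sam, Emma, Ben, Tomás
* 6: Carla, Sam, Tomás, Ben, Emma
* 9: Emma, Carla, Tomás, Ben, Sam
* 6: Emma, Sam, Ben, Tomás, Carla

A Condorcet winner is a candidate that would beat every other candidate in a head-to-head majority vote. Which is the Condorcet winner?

Carla

Carla vs Sam: 46–14
Carla vs Ben: 46–14
Carla vs Emma: 37–23
Carla vs Tomás: 38–22
Carla beats every other candidate.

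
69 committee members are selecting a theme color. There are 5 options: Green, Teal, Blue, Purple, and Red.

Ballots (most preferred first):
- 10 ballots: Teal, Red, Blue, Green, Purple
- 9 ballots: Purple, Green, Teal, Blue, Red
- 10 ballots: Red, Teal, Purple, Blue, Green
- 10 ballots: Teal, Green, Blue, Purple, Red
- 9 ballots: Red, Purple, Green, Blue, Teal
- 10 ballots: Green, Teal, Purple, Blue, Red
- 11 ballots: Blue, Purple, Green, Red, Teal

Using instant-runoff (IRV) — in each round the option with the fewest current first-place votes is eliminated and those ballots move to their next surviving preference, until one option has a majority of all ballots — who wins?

Round 1: Green 10, Teal 20, Blue 11, Purple 9, Red 19. Purple eliminated.
Round 2: Green 19, Teal 20, Blue 11, Red 19. Blue eliminated.
Round 3: Green 30, Teal 20, Red 19. Red eliminated.
Round 4: Green 39, Teal 30. Green has a majority (≥35).

Green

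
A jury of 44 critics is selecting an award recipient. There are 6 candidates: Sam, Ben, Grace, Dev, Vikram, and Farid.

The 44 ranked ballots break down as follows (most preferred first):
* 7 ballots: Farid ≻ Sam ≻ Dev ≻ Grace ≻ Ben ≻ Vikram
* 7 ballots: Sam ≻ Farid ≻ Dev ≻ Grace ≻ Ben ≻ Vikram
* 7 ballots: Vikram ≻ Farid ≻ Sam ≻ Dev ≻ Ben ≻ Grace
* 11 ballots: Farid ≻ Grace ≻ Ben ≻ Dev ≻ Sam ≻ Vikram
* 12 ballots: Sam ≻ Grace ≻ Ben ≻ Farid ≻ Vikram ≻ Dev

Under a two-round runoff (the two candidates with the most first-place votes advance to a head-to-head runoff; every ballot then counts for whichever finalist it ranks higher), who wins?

Round 1 first-place votes: Sam 19, Ben 0, Grace 0, Dev 0, Vikram 7, Farid 18. Sam and Farid advance.
Runoff: Sam is ranked above Farid on 19 ballots, Farid above Sam on 25.

Farid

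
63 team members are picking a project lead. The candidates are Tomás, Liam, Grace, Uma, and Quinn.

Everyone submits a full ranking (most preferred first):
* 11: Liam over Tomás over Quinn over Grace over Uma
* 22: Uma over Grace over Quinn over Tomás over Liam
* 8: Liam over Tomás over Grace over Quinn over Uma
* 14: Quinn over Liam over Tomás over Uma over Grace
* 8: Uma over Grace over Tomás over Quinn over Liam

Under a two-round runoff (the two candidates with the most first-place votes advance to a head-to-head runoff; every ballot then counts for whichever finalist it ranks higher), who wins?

Round 1 first-place votes: Tomás 0, Liam 19, Grace 0, Uma 30, Quinn 14. Uma and Liam advance.
Runoff: Uma is ranked above Liam on 30 ballots, Liam above Uma on 33.

Liam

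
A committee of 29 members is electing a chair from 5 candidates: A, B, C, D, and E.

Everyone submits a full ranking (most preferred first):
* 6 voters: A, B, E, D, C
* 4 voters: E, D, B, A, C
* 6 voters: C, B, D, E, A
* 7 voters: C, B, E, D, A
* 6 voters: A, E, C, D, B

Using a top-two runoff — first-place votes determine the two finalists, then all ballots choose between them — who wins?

A

Round 1 first-place votes: A 12, B 0, C 13, D 0, E 4. C and A advance.
Runoff: C is ranked above A on 13 ballots, A above C on 16.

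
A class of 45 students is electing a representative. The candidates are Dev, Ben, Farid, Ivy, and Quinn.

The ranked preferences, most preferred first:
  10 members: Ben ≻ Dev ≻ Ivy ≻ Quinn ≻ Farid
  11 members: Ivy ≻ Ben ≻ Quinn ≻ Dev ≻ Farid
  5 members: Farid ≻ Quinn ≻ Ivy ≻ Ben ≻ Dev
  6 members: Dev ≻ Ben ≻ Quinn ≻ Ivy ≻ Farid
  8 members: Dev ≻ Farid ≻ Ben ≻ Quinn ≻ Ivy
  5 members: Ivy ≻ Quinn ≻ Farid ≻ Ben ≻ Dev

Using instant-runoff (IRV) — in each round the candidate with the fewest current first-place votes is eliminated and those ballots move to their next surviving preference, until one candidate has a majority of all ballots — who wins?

Round 1: Dev 14, Ben 10, Farid 5, Ivy 16, Quinn 0. Quinn eliminated.
Round 2: Dev 14, Ben 10, Farid 5, Ivy 16. Farid eliminated.
Round 3: Dev 14, Ben 10, Ivy 21. Ben eliminated.
Round 4: Dev 24, Ivy 21. Dev has a majority (≥23).

Dev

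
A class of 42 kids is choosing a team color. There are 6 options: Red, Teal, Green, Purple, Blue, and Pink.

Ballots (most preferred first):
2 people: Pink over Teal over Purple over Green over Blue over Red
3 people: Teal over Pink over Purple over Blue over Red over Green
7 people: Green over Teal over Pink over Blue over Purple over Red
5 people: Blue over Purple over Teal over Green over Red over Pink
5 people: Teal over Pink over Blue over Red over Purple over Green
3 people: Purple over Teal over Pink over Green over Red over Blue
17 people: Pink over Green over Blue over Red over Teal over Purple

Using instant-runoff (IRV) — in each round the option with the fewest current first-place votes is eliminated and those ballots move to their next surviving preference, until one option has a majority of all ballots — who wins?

Teal

Round 1: Red 0, Teal 8, Green 7, Purple 3, Blue 5, Pink 19. Red eliminated.
Round 2: Teal 8, Green 7, Purple 3, Blue 5, Pink 19. Purple eliminated.
Round 3: Teal 11, Green 7, Blue 5, Pink 19. Blue eliminated.
Round 4: Teal 16, Green 7, Pink 19. Green eliminated.
Round 5: Teal 23, Pink 19. Teal has a majority (≥22).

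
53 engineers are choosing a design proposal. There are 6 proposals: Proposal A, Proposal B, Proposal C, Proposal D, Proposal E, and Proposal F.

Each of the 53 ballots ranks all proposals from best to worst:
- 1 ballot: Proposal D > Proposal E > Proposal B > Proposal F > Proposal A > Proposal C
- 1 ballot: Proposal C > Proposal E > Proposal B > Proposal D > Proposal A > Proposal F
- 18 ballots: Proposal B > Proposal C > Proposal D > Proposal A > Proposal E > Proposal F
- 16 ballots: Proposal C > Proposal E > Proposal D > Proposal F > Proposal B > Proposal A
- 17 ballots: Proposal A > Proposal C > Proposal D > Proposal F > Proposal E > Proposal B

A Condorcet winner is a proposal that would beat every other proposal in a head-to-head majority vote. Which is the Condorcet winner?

Proposal C vs Proposal A: 35–18
Proposal C vs Proposal B: 34–19
Proposal C vs Proposal D: 52–1
Proposal C vs Proposal E: 52–1
Proposal C vs Proposal F: 52–1
Proposal C beats every other proposal.

Proposal C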